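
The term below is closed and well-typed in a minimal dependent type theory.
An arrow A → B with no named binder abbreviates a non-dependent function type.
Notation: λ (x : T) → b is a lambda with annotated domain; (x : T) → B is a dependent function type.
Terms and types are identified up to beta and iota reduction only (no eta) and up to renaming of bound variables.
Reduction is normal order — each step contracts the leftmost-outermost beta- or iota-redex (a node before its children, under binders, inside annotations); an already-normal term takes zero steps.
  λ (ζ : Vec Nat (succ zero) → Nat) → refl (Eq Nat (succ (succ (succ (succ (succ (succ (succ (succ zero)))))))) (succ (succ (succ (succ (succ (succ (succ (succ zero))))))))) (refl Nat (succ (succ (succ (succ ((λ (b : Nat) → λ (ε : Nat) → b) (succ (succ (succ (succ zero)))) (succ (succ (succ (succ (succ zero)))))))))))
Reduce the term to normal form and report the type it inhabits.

normal form:
  λ (ζ : Vec Nat (succ zero) → Nat) → refl (Eq Nat (succ (succ (succ (succ (succ (succ (succ (succ zero)))))))) (succ (succ (succ (succ (succ (succ (succ (succ zero))))))))) (refl Nat (succ (succ (succ (succ (succ (succ (succ (succ zero)))))))))
type:
  (Vec Nat (succ zero) → Nat) → Eq (Eq Nat (succ (succ (succ (succ (succ (succ (succ (succ zero)))))))) (succ (succ (succ (succ (succ (succ (succ (succ zero))))))))) (refl Nat (succ (succ (succ (succ (succ (succ (succ (succ zero))))))))) (refl Nat (succ (succ (succ (succ (succ (succ (succ (succ zero)))))))))


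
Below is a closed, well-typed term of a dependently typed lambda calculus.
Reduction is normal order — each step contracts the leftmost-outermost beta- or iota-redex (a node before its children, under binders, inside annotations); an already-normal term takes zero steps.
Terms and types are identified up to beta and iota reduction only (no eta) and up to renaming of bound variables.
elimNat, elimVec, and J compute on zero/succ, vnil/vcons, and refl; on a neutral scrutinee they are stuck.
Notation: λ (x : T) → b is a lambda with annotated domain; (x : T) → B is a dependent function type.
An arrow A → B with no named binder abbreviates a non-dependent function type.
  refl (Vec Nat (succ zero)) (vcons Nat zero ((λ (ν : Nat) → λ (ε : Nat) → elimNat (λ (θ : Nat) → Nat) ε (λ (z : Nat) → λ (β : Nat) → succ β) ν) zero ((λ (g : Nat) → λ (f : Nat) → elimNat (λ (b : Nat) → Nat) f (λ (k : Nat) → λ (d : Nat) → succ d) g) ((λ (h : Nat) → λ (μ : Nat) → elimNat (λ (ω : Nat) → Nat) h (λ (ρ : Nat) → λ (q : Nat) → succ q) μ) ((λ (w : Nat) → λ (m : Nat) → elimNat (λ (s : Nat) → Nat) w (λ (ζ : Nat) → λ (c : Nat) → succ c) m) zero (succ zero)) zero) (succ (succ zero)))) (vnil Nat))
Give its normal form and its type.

resulting normal form:
  refl (Vec Nat (succ zero)) (vcons Nat zero (succ (succ (succ zero))) (vnil Nat))
type:
  Eq (Vec Nat (succ zero)) (vcons Nat zero (succ (succ (succ zero))) (vnil Nat)) (vcons Nat zero (succ (succ (succ zero))) (vnil Nat))
observation: the term reaches its normal form after 18 normal-order steps.


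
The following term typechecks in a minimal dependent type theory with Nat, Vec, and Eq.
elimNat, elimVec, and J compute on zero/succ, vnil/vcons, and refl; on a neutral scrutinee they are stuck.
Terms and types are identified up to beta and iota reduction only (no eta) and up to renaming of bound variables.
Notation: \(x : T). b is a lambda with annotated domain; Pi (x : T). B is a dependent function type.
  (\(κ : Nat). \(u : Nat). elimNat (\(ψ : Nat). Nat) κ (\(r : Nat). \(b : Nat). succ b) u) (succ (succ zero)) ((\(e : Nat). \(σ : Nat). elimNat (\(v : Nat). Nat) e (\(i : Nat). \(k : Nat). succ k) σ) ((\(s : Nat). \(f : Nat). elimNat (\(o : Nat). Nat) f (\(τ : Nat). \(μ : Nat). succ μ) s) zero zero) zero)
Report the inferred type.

the term's type:
  Nat


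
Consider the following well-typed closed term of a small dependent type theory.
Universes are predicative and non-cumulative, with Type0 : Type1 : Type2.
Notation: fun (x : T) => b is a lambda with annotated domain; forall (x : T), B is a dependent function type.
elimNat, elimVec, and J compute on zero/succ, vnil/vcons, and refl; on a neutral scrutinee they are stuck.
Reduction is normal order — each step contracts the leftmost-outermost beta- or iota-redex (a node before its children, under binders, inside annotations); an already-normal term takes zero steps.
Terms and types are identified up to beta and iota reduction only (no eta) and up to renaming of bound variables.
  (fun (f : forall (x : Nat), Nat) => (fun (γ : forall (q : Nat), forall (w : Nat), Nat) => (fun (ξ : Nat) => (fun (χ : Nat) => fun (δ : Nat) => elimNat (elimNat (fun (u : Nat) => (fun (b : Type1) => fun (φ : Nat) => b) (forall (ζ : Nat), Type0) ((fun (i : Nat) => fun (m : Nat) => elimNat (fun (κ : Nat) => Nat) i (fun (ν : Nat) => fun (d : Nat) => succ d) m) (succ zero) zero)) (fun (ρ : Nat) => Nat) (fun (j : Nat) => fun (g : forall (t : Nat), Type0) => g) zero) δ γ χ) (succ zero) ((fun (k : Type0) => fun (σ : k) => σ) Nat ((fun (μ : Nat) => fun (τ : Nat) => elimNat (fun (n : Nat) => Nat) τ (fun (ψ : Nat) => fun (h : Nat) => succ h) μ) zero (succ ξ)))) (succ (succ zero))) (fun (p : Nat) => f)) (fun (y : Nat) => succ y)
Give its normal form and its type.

normal form:
  succ (succ (succ (succ zero)))
inferred type:
  Nat
observation: the leftmost-outermost redex is a beta-redex, and normalization takes 14 steps.


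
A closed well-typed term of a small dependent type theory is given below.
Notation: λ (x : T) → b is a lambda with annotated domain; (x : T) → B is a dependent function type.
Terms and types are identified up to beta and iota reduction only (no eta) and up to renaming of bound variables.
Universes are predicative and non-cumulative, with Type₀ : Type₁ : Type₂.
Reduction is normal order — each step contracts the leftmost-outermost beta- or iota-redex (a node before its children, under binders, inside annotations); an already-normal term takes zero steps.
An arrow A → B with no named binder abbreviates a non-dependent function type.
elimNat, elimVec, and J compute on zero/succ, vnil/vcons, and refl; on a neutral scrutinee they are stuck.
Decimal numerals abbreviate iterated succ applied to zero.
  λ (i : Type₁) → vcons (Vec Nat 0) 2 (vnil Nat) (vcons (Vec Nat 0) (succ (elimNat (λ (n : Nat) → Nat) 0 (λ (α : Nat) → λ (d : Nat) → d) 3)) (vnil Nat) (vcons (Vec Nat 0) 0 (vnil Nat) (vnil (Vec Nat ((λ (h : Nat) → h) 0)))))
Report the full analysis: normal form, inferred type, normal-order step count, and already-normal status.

reduced normal form:
  λ (i : Type₁) → vcons (Vec Nat 0) 2 (vnil Nat) (vcons (Vec Nat 0) 1 (vnil Nat) (vcons (Vec Nat 0) 0 (vnil Nat) (vnil (Vec Nat 0))))
the term's type:
  Type₁ → Vec (Vec Nat 0) 3
reduction steps (normal order): 11
term was already normal: no
first redex: an elimNat iota-redex


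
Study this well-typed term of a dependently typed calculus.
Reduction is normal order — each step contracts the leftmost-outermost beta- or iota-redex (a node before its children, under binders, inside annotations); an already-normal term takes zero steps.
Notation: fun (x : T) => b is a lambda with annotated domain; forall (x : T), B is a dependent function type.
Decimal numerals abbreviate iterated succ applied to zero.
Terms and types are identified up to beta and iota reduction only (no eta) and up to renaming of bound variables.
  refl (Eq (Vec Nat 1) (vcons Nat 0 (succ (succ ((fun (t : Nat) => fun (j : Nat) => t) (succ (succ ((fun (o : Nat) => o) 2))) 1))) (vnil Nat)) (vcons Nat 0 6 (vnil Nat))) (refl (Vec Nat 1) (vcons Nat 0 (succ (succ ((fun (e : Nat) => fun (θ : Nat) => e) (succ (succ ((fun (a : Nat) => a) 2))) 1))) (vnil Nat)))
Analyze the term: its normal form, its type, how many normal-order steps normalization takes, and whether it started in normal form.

reduced normal form:
  refl (Eq (Vec Nat 1) (vcons Nat 0 6 (vnil Nat)) (vcons Nat 0 6 (vnil Nat))) (refl (Vec Nat 1) (vcons Nat 0 6 (vnil Nat)))
type:
  Eq (Eq (Vec Nat 1) (vcons Nat 0 6 (vnil Nat)) (vcons Nat 0 6 (vnil Nat))) (refl (Vec Nat 1) (vcons Nat 0 6 (vnil Nat))) (refl (Vec Nat 1) (vcons Nat 0 6 (vnil Nat)))
steps to reach normal form (normal order): 6
already normal: no
first redex: a beta-redex


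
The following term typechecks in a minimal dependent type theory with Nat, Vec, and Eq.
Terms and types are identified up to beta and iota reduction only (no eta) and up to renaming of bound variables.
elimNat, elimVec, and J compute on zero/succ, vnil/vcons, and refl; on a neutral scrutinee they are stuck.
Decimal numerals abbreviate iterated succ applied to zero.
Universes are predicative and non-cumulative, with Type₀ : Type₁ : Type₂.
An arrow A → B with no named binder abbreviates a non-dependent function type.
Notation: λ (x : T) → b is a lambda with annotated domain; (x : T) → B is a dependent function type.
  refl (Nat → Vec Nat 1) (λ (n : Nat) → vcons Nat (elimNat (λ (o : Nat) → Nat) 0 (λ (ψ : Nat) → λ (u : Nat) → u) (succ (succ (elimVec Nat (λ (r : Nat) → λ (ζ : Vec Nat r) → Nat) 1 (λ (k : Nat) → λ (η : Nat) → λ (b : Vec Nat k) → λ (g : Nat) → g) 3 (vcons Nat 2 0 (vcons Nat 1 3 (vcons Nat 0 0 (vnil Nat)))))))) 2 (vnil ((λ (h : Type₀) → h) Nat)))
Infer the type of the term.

the term's type:
  Eq (Nat → Vec Nat 1) (λ (n : Nat) → vcons Nat 0 2 (vnil Nat)) (λ (o : Nat) → vcons Nat 0 2 (vnil Nat))


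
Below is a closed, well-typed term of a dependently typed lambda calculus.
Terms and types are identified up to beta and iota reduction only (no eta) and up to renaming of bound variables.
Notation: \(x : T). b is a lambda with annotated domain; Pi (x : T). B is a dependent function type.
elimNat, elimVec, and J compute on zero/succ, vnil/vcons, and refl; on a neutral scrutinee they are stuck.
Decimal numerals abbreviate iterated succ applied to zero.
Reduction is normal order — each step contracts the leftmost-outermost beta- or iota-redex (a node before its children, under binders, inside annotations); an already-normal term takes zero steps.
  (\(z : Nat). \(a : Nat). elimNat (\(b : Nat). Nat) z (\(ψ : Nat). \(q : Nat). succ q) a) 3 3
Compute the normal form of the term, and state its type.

normal form:
  6
the term's type:
  Nat


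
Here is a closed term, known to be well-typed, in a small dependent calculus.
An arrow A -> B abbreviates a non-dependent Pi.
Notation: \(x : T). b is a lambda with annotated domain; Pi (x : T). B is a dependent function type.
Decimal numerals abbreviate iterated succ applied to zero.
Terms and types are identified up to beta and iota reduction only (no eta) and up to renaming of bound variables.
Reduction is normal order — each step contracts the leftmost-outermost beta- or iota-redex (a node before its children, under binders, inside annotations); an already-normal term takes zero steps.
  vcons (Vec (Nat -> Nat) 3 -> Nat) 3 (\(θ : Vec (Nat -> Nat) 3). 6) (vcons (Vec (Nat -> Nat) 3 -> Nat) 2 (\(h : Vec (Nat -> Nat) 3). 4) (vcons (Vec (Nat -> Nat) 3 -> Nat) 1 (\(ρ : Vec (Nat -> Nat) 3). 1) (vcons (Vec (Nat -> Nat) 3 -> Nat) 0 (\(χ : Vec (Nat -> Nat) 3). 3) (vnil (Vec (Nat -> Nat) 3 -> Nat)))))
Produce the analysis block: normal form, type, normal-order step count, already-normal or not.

resulting normal form:
  vcons (Vec (Nat -> Nat) 3 -> Nat) 3 (\(θ : Vec (Nat -> Nat) 3). 6) (vcons (Vec (Nat -> Nat) 3 -> Nat) 2 (\(h : Vec (Nat -> Nat) 3). 4) (vcons (Vec (Nat -> Nat) 3 -> Nat) 1 (\(ρ : Vec (Nat -> Nat) 3). 1) (vcons (Vec (Nat -> Nat) 3 -> Nat) 0 (\(χ : Vec (Nat -> Nat) 3). 3) (vnil (Vec (Nat -> Nat) 3 -> Nat)))))
type:
  Vec (Vec (Nat -> Nat) 3 -> Nat) 4
normal-order step count: 0
started in normal form: yes


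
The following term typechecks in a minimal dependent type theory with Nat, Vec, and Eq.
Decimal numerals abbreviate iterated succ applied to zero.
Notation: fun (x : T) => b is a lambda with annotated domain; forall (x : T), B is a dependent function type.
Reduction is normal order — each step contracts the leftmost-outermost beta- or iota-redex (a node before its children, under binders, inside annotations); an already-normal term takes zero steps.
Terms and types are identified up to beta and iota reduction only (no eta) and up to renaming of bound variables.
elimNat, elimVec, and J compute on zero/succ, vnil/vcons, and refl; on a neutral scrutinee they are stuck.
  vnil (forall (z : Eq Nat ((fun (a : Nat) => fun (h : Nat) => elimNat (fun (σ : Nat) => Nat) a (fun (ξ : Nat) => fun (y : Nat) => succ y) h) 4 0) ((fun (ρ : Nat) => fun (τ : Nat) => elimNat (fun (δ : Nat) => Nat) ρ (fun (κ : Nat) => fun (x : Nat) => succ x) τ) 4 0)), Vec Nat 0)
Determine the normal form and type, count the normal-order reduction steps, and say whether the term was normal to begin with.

resulting normal form:
  vnil (forall (z : Eq Nat 4 4), Vec Nat 0)
the term's type:
  Vec (forall (z : Eq Nat 4 4), Vec Nat 0) 0
reduction steps (normal order): 6
term was already normal: no
first redex: a beta-redex


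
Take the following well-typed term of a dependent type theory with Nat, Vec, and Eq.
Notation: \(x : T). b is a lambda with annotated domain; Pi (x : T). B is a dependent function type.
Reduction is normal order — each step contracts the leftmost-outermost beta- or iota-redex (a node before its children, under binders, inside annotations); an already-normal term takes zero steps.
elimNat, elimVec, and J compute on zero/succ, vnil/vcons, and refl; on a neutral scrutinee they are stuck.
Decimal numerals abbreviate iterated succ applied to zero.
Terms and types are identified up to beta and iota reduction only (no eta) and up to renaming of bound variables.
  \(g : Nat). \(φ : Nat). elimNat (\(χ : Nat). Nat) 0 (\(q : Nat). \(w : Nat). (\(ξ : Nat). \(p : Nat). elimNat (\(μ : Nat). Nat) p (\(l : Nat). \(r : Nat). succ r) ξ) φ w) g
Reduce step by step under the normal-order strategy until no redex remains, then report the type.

normal-order reduction:
  \(g : Nat). \(φ : Nat). elimNat (\(χ : Nat). Nat) 0 (\(q : Nat). \(w : Nat). (\(ξ : Nat). \(p : Nat). elimNat (\(μ : Nat). Nat) p (\(l : Nat). \(r : Nat). succ r) ξ) φ w) g
  ~> \(g : Nat). \(φ : Nat). elimNat (\(χ : Nat). Nat) 0 (\(q : Nat). \(w : Nat). (\(ξ : Nat). elimNat (\(p : Nat). Nat) ξ (\(μ : Nat). \(l : Nat). succ l) φ) w) g
  ~> \(g : Nat). \(φ : Nat). elimNat (\(χ : Nat). Nat) 0 (\(q : Nat). \(w : Nat). elimNat (\(ξ : Nat). Nat) w (\(p : Nat). \(μ : Nat). succ μ) φ) g
inferred type:
  Pi (g : Nat). Pi (φ : Nat). Nat


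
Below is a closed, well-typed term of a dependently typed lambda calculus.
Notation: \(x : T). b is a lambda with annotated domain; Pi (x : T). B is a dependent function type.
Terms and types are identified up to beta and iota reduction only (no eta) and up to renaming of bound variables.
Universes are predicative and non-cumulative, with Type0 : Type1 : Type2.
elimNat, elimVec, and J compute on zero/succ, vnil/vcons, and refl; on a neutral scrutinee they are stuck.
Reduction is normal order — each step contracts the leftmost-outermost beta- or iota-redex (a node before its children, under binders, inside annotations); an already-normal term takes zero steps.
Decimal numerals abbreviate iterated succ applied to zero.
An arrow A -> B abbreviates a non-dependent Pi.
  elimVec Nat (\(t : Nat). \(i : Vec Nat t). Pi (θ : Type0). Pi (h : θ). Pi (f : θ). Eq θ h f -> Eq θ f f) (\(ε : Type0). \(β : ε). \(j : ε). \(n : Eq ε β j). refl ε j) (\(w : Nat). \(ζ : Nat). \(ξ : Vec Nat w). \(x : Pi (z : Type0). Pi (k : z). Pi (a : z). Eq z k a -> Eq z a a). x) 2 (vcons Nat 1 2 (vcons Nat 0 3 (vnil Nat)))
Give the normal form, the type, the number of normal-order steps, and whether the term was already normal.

normal form:
  \(t : Type0). \(i : t). \(θ : t). \(h : Eq t i θ). refl t θ
type:
  Pi (t : Type0). Pi (i : t). Pi (θ : t). Eq t i θ -> Eq t θ θ
steps to reach normal form (normal order): 11
term was already normal: no
first contracted redex: an elimVec iota-redex


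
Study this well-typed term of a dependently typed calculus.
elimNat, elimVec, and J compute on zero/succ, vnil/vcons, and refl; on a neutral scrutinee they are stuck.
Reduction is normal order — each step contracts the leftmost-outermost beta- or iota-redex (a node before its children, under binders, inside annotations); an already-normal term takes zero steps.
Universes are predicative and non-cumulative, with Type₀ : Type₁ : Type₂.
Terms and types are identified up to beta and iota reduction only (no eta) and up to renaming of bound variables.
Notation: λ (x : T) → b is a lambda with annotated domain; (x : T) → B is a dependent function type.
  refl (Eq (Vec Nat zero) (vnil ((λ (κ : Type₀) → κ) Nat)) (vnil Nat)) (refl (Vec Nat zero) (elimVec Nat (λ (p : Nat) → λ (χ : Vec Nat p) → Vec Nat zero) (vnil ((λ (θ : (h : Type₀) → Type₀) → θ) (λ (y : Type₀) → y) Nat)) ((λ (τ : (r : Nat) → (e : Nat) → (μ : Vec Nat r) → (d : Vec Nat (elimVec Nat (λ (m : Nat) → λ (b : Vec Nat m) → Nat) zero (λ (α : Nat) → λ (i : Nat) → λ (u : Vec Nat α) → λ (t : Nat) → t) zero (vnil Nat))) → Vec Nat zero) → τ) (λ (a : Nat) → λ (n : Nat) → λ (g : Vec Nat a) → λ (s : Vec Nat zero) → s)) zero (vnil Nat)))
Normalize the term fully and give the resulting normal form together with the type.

normal form:
  refl (Eq (Vec Nat zero) (vnil Nat) (vnil Nat)) (refl (Vec Nat zero) (vnil Nat))
inferred type:
  Eq (Eq (Vec Nat zero) (vnil Nat) (vnil Nat)) (refl (Vec Nat zero) (vnil Nat)) (refl (Vec Nat zero) (vnil Nat))


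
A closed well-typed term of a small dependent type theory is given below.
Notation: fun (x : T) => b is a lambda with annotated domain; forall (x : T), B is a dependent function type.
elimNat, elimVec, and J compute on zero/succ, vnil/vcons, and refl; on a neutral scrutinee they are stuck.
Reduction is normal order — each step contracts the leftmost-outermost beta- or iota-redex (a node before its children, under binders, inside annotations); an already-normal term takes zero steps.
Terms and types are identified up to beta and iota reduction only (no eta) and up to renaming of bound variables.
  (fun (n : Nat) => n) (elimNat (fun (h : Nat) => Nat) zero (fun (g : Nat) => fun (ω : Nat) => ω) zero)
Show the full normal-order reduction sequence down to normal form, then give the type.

normal-order reduction:
  (fun (n : Nat) => n) (elimNat (fun (h : Nat) => Nat) zero (fun (g : Nat) => fun (ω : Nat) => ω) zero)
  ~> elimNat (fun (n : Nat) => Nat) zero (fun (h : Nat) => fun (g : Nat) => g) zero
  ~> zero
inferred type:
  Nat


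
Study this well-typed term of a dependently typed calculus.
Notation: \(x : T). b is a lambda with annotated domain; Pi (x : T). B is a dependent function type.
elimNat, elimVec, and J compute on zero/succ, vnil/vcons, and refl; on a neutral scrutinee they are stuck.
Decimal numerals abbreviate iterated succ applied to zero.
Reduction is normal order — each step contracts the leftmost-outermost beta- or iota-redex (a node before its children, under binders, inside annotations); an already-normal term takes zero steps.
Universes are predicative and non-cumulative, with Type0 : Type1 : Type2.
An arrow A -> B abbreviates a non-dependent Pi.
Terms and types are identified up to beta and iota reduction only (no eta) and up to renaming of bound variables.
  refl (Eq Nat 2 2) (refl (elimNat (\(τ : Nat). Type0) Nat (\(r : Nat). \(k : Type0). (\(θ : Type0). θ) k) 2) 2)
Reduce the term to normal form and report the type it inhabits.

resulting normal form:
  refl (Eq Nat 2 2) (refl Nat 2)
inferred type:
  Eq (Eq Nat 2 2) (refl Nat 2) (refl Nat 2)
observation: normalization takes exactly 9 steps under the normal-order strategy.


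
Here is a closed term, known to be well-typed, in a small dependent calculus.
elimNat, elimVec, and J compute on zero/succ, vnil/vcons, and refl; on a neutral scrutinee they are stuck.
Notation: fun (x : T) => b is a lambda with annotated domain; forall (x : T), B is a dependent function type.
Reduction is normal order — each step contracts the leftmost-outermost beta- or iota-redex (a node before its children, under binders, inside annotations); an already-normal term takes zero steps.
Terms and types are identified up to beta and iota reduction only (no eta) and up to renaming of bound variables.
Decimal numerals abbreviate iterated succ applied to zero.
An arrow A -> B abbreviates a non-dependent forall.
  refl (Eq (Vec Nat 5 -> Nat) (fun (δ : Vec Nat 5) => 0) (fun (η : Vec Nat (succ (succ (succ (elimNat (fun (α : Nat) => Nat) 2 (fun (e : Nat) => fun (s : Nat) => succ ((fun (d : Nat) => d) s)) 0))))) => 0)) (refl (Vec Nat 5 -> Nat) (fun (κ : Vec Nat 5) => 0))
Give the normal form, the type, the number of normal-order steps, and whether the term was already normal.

reduced normal form:
  refl (Eq (Vec Nat 5 -> Nat) (fun (δ : Vec Nat 5) => 0) (fun (η : Vec Nat 5) => 0)) (refl (Vec Nat 5 -> Nat) (fun (α : Vec Nat 5) => 0))
type:
  Eq (Eq (Vec Nat 5 -> Nat) (fun (δ : Vec Nat 5) => 0) (fun (η : Vec Nat 5) => 0)) (refl (Vec Nat 5 -> Nat) (fun (α : Vec Nat 5) => 0)) (refl (Vec Nat 5 -> Nat) (fun (e : Vec Nat 5) => 0))
reduction steps (normal order): 1
term was already normal: no
first redex: an elimNat iota-redex


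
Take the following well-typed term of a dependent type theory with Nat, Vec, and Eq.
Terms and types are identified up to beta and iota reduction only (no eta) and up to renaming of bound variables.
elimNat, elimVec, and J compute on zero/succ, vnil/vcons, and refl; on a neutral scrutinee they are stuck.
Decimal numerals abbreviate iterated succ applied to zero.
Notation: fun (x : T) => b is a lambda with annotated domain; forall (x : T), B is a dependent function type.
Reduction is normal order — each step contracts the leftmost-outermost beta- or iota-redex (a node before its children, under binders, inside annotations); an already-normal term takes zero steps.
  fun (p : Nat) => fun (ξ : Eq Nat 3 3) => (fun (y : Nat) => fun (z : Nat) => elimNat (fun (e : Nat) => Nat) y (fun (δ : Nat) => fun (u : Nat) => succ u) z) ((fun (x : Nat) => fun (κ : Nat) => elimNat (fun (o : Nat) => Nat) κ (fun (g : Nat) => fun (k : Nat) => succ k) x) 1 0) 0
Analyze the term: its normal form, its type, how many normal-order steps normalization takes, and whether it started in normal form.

normal form:
  fun (p : Nat) => fun (ξ : Eq Nat 3 3) => 1
inferred type:
  forall (p : Nat), forall (ξ : Eq Nat 3 3), Nat
normal-order step count: 9
already normal: no
first contracted redex: a beta-redex


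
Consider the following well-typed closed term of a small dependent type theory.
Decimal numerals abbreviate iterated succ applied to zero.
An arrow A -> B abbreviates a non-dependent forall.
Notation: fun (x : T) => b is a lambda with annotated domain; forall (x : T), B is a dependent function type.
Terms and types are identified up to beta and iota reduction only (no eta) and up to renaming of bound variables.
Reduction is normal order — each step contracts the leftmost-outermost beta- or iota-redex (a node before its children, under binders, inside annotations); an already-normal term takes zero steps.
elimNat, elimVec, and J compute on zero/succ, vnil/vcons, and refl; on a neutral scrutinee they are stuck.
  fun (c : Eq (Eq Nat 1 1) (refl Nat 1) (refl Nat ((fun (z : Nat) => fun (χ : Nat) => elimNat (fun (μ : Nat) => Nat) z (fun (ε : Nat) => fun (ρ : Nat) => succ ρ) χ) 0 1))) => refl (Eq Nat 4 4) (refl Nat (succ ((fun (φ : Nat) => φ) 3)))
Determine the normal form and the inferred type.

reduced normal form:
  fun (c : Eq (Eq Nat 1 1) (refl Nat 1) (refl Nat 1)) => refl (Eq Nat 4 4) (refl Nat 4)
type:
  Eq (Eq Nat 1 1) (refl Nat 1) (refl Nat 1) -> Eq (Eq Nat 4 4) (refl Nat 4) (refl Nat 4)


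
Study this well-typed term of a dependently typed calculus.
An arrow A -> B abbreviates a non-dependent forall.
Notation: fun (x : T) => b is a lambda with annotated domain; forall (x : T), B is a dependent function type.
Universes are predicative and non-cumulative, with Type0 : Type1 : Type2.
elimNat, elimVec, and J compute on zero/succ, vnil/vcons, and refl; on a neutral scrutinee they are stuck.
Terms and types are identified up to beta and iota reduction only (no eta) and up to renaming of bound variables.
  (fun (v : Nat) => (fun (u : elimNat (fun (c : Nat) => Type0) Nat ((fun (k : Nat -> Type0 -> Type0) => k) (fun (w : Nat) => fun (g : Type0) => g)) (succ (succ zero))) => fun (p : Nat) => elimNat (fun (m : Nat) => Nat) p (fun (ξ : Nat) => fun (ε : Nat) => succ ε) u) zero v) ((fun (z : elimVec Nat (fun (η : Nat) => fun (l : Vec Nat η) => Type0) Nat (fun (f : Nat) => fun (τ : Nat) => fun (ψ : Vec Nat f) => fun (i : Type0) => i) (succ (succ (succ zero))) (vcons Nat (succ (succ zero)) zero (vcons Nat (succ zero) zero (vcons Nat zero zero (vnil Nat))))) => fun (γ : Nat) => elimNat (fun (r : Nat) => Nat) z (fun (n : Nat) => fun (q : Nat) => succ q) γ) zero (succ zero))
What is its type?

inferred type:
  Nat


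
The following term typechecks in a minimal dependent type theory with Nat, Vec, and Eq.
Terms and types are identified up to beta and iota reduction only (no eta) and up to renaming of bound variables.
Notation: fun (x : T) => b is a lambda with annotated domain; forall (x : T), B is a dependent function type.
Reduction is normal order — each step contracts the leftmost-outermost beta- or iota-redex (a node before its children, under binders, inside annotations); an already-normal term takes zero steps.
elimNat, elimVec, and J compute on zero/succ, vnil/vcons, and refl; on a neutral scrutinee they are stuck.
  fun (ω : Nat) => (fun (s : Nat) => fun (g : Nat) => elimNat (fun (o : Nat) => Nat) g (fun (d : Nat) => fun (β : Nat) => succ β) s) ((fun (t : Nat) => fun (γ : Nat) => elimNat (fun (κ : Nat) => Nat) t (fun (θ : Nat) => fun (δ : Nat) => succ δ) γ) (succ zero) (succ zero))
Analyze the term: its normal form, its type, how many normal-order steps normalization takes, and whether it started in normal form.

normal form:
  fun (ω : Nat) => fun (s : Nat) => succ (succ s)
type:
  forall (ω : Nat), forall (s : Nat), Nat
normal-order step count: 14
started in normal form: no
first redex: a beta-redex


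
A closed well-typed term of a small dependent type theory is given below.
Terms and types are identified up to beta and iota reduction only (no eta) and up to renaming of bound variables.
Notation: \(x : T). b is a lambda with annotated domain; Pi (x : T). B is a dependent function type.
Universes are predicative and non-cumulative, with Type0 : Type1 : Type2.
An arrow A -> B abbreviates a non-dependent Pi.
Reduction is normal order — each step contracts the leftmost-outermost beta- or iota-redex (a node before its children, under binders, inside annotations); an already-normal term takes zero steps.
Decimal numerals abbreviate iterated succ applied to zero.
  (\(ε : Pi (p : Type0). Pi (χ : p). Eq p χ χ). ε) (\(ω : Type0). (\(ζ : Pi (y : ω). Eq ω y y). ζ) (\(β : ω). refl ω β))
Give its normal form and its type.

normal form:
  \(ε : Type0). \(p : ε). refl ε p
type:
  Pi (ε : Type0). Pi (p : ε). Eq ε p p
observation: the leftmost-outermost redex is a beta-redex, and normalization takes 2 steps.


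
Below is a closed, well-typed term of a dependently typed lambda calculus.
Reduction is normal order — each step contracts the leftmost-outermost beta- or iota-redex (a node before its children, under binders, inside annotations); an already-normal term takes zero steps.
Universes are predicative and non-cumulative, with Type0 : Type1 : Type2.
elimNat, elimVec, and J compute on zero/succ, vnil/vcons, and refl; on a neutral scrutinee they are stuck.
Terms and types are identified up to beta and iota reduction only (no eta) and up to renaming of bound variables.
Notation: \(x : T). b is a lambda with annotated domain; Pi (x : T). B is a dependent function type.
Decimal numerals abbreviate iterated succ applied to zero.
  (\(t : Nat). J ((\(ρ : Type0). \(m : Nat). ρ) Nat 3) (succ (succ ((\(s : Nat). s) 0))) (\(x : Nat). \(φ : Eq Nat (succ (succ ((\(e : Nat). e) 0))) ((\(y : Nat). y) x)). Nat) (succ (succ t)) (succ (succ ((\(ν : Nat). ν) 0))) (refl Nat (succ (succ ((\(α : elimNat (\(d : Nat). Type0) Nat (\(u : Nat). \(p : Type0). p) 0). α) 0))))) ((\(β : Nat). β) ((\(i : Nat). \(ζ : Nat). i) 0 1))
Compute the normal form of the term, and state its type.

resulting normal form:
  2
inferred type:
  Nat


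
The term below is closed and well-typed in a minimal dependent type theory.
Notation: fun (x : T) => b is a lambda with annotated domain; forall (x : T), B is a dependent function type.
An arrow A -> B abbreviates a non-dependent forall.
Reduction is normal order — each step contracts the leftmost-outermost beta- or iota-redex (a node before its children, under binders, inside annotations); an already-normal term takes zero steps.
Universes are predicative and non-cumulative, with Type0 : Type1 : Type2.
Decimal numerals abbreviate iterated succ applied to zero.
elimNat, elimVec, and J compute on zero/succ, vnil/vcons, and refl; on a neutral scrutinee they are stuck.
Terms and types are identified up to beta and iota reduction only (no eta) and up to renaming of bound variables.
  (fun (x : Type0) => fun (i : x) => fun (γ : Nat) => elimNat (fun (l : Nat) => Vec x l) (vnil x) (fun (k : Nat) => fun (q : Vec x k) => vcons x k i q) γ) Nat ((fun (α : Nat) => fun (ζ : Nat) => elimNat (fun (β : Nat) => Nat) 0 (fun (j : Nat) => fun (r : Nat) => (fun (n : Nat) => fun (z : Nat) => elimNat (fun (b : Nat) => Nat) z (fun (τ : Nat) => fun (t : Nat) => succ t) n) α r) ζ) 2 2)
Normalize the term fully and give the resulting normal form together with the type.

reduced normal form:
  fun (x : Nat) => elimNat (fun (i : Nat) => Vec Nat i) (vnil Nat) (fun (γ : Nat) => fun (l : Vec Nat γ) => vcons Nat γ 4 l) x
inferred type:
  forall (x : Nat), Vec Nat x


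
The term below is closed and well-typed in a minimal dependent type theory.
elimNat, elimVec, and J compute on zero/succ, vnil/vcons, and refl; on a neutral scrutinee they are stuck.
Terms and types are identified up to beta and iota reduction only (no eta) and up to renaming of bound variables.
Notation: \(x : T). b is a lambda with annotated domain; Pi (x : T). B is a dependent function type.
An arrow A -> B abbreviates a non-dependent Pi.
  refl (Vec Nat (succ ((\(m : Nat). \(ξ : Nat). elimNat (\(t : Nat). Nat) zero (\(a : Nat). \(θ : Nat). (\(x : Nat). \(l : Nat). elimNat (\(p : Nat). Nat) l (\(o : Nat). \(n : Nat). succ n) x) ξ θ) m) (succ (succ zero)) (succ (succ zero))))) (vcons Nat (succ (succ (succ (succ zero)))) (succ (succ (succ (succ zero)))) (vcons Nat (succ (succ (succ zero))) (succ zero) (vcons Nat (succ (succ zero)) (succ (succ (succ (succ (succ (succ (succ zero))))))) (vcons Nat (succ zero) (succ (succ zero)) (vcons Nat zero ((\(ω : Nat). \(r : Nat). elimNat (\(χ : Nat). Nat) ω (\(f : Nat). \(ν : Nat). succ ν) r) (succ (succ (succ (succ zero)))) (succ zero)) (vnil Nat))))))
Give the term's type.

the term's type:
  Eq (Vec Nat (succ (succ (succ (succ (succ zero)))))) (vcons Nat (succ (succ (succ (succ zero)))) (succ (succ (succ (succ zero)))) (vcons Nat (succ (succ (succ zero))) (succ zero) (vcons Nat (succ (succ zero)) (succ (succ (succ (succ (succ (succ (succ zero))))))) (vcons Nat (succ zero) (succ (succ zero)) (vcons Nat zero (succ (succ (succ (succ (succ zero))))) (vnil Nat)))))) (vcons Nat (succ (succ (succ (succ zero)))) (succ (succ (succ (succ zero)))) (vcons Nat (succ (succ (succ zero))) (succ zero) (vcons Nat (succ (succ zero)) (succ (succ (succ (succ (succ (succ (succ zero))))))) (vcons Nat (succ zero) (succ (succ zero)) (vcons Nat zero (succ (succ (succ (succ (succ zero))))) (vnil Nat))))))


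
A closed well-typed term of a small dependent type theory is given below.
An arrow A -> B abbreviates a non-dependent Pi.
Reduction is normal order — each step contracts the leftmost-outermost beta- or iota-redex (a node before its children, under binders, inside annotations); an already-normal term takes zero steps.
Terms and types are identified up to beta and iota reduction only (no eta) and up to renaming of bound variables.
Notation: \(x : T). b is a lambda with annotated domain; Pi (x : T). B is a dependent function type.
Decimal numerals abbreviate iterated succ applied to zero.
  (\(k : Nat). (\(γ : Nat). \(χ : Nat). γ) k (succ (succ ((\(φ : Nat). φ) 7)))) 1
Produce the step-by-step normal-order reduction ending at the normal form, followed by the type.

normal-order reduction:
  (\(k : Nat). (\(γ : Nat). \(χ : Nat). γ) k (succ (succ ((\(φ : Nat). φ) 7)))) 1
  ~> (\(k : Nat). \(γ : Nat). k) 1 (succ (succ ((\(χ : Nat). χ) 7)))
  ~> (\(k : Nat). 1) (succ (succ ((\(γ : Nat). γ) 7)))
  ~> 1
type:
  Nat


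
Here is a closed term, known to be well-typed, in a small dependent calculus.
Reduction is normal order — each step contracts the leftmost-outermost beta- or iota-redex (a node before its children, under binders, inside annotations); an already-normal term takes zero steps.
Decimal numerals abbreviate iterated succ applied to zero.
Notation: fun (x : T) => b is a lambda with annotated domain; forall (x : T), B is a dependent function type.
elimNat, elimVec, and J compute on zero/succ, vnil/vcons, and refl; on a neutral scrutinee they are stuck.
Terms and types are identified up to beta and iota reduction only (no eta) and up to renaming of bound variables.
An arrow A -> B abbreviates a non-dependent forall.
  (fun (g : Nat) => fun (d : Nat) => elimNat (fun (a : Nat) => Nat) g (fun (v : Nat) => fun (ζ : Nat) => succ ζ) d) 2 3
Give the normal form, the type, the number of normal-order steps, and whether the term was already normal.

normal form:
  5
inferred type:
  Nat
reduction steps (normal order): 12
term was already normal: no
first contracted redex: a beta-redex


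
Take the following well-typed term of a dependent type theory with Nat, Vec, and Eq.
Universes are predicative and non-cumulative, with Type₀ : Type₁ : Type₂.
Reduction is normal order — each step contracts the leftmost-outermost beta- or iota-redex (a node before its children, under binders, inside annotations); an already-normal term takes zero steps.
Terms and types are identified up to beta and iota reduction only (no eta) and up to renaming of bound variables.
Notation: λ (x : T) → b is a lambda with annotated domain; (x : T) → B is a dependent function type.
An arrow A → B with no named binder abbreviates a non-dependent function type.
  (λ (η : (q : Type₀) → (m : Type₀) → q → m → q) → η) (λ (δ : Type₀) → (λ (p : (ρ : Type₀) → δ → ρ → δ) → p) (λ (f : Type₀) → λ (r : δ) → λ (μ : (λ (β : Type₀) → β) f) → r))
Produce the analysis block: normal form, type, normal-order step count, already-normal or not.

resulting normal form:
  λ (η : Type₀) → λ (q : Type₀) → λ (m : η) → λ (δ : q) → m
inferred type:
  (η : Type₀) → (q : Type₀) → η → q → η
normal-order step count: 3
started in normal form: no
first redex: a beta-redex


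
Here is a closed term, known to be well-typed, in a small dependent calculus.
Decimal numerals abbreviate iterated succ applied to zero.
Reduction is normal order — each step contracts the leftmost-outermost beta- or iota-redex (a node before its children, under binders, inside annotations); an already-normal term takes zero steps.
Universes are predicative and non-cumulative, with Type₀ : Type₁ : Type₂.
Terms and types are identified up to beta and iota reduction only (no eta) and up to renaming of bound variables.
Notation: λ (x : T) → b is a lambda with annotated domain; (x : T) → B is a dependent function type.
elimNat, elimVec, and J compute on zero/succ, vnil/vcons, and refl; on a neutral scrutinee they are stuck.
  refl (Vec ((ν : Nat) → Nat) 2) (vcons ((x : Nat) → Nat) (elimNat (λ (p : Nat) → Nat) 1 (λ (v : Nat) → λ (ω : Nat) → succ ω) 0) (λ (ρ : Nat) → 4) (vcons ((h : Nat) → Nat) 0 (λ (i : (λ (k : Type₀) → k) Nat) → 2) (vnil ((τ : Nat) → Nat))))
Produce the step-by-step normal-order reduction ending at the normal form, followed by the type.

reduction (normal order):
  refl (Vec ((ν : Nat) → Nat) 2) (vcons ((x : Nat) → Nat) (elimNat (λ (p : Nat) → Nat) 1 (λ (v : Nat) → λ (ω : Nat) → succ ω) 0) (λ (ρ : Nat) → 4) (vcons ((h : Nat) → Nat) 0 (λ (i : (λ (k : Type₀) → k) Nat) → 2) (vnil ((τ : Nat) → Nat))))
  ~> refl (Vec ((ν : Nat) → Nat) 2) (vcons ((x : Nat) → Nat) 1 (λ (p : Nat) → 4) (vcons ((v : Nat) → Nat) 0 (λ (ω : (λ (ρ : Type₀) → ρ) Nat) → 2) (vnil ((h : Nat) → Nat))))
  ~> refl (Vec ((ν : Nat) → Nat) 2) (vcons ((x : Nat) → Nat) 1 (λ (p : Nat) → 4) (vcons ((v : Nat) → Nat) 0 (λ (ω : Nat) → 2) (vnil ((ρ : Nat) → Nat))))
inferred type:
  Eq (Vec ((ν : Nat) → Nat) 2) (vcons ((x : Nat) → Nat) 1 (λ (p : Nat) → 4) (vcons ((v : Nat) → Nat) 0 (λ (ω : Nat) → 2) (vnil ((ρ : Nat) → Nat)))) (vcons ((h : Nat) → Nat) 1 (λ (i : Nat) → 4) (vcons ((k : Nat) → Nat) 0 (λ (τ : Nat) → 2) (vnil ((m : Nat) → Nat))))


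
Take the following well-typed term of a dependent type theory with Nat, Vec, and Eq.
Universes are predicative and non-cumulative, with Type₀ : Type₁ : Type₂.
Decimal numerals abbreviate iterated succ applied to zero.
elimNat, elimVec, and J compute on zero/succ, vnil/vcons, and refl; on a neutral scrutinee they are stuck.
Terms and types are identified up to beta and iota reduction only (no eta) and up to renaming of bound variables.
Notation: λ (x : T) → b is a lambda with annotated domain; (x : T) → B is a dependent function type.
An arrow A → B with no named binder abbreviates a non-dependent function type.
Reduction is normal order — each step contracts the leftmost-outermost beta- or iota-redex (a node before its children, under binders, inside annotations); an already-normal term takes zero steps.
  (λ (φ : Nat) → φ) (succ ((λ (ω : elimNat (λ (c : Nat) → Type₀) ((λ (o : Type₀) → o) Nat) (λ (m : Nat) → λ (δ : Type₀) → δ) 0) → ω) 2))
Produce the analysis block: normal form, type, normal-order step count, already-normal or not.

reduced normal form:
  3
inferred type:
  Nat
reduction steps (normal order): 2
already normal: no
first redex: a beta-redex


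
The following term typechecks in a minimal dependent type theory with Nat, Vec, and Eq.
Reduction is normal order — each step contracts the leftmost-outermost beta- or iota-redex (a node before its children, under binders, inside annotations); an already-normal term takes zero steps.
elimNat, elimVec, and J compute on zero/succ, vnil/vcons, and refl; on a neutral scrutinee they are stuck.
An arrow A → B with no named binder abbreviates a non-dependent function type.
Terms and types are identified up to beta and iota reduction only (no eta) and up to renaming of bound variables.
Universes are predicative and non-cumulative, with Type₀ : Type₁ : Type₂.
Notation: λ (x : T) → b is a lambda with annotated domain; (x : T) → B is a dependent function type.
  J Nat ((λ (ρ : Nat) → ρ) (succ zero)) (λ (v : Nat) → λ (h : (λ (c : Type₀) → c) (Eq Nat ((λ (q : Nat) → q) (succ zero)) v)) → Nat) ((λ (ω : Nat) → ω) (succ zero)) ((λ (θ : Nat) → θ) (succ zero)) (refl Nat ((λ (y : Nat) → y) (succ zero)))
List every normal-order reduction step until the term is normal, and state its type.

reduction (normal order):
  J Nat ((λ (ρ : Nat) → ρ) (succ zero)) (λ (v : Nat) → λ (h : (λ (c : Type₀) → c) (Eq Nat ((λ (q : Nat) → q) (succ zero)) v)) → Nat) ((λ (ω : Nat) → ω) (succ zero)) ((λ (θ : Nat) → θ) (succ zero)) (refl Nat ((λ (y : Nat) → y) (succ zero)))
  ~> (λ (ρ : Nat) → ρ) (succ zero)
  ~> succ zero
inferred type:
  Nat


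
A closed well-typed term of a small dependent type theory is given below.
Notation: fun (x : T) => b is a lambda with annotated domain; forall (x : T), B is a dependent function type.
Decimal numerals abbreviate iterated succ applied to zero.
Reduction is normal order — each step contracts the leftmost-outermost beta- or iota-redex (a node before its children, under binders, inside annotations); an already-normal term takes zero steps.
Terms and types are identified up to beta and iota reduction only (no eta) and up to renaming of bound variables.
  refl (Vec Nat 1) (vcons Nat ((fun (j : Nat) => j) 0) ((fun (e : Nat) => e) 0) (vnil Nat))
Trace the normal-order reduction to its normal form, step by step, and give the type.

normal-order reduction:
  refl (Vec Nat 1) (vcons Nat ((fun (j : Nat) => j) 0) ((fun (e : Nat) => e) 0) (vnil Nat))
  ~> refl (Vec Nat 1) (vcons Nat 0 ((fun (j : Nat) => j) 0) (vnil Nat))
  ~> refl (Vec Nat 1) (vcons Nat 0 0 (vnil Nat))
type:
  Eq (Vec Nat 1) (vcons Nat 0 0 (vnil Nat)) (vcons Nat 0 0 (vnil Nat))
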